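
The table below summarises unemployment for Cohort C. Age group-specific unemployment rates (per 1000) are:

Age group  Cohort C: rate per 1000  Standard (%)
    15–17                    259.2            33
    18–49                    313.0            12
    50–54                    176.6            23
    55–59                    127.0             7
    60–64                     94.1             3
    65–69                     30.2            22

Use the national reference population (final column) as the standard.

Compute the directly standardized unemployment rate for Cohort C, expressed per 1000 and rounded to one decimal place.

182.1

Standard weights: 0.33, 0.12, 0.23, 0.07, 0.03, 0.22.
Standardized rate: 0.3300×259.2 + 0.1200×313.0 + 0.2300×176.6 + 0.0700×127.0 + 0.0300×94.1 + 0.2200×30.2 = 182.0710 per 1000.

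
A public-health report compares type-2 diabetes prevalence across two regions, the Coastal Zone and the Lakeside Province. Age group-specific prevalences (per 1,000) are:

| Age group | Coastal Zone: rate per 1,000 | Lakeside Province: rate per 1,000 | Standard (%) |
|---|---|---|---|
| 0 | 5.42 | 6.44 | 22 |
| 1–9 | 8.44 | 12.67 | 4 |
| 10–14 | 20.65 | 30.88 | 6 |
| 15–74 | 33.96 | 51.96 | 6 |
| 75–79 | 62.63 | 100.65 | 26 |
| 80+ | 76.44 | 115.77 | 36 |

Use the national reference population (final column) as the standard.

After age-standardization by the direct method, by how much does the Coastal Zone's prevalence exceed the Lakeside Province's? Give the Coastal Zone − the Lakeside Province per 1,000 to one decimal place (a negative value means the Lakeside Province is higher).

-26.1

Standard weights: 0.22, 0.04, 0.06, 0.06, 0.26, 0.36.
The Coastal Zone: 0.2200×5.42 + 0.0400×8.44 + 0.0600×20.65 + 0.0600×33.96 + 0.2600×62.63 + 0.3600×76.44 = 48.6088 per 1,000.
The Lakeside Province: 0.2200×6.44 + 0.0400×12.67 + 0.0600×30.88 + 0.0600×51.96 + 0.2600×100.65 + 0.3600×115.77 = 74.7402 per 1,000.
Difference = 48.6088 − 74.7402 = -26.1314.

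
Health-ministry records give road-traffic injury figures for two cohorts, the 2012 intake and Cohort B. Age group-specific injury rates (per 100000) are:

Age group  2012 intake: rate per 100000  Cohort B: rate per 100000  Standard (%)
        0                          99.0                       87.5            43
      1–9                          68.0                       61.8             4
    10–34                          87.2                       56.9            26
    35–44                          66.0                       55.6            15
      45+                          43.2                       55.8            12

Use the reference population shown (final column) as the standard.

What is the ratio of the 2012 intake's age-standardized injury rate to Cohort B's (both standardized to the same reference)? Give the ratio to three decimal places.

Standard weights: 0.43, 0.04, 0.26, 0.15, 0.12.
The 2012 intake: 0.4300×99.0 + 0.0400×68.0 + 0.2600×87.2 + 0.1500×66.0 + 0.1200×43.2 = 83.0460 per 100000.
Cohort B: 0.4300×87.5 + 0.0400×61.8 + 0.2600×56.9 + 0.1500×55.6 + 0.1200×55.8 = 69.9270 per 100000.
Ratio = 83.0460 ÷ 69.9270 = 1.18761.

1.188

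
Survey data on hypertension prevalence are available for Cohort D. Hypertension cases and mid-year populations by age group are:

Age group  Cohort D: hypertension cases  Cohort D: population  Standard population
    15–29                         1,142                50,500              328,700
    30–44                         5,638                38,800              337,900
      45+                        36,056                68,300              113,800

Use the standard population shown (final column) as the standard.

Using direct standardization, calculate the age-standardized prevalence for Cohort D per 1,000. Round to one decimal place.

149.4

Age-specific rates per 1,000 for Cohort D: 22.614, 145.309, 527.906.
Standard total = 780,400; weights = 0.4212, 0.4330, 0.1458.
Standardized rate: 0.4212×22.614 + 0.4330×145.309 + 0.1458×527.906 = 149.4220 per 1,000.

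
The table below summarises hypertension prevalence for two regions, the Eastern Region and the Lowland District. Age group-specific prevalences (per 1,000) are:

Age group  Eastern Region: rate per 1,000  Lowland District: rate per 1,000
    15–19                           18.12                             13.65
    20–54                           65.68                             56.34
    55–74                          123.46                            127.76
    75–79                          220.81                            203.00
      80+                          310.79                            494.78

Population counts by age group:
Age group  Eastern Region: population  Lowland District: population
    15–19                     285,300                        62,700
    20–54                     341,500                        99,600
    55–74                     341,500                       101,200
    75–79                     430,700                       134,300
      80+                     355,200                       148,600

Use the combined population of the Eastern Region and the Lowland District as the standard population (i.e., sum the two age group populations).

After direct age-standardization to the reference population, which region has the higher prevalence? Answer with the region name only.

Combined standard total = 2,300,600; weights = 0.1513, 0.1917, 0.1924, 0.2456, 0.2190.
The Eastern Region: 0.1513×18.12 + 0.1917×65.68 + 0.1924×123.46 + 0.2456×220.81 + 0.2190×310.79 = 161.3782 per 1,000.
The Lowland District: 0.1513×13.65 + 0.1917×56.34 + 0.1924×127.76 + 0.2456×203.00 + 0.2190×494.78 = 195.6560 per 1,000.

Lowland District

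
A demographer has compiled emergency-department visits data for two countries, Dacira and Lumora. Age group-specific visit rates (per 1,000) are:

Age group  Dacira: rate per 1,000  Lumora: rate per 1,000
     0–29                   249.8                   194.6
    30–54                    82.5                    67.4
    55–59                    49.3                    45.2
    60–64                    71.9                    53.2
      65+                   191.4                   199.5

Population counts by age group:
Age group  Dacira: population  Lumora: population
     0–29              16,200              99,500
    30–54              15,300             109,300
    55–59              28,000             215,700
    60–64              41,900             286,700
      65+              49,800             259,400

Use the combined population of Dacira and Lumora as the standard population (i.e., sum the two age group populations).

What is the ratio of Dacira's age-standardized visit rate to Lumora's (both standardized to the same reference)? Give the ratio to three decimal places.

1.107

Combined standard total = 1,121,800; weights = 0.1031, 0.1111, 0.2172, 0.2929, 0.2756.
Dacira: 0.1031×249.8 + 0.1111×82.5 + 0.2172×49.3 + 0.2929×71.9 + 0.2756×191.4 = 119.4535 per 1,000.
Lumora: 0.1031×194.6 + 0.1111×67.4 + 0.2172×45.2 + 0.2929×53.2 + 0.2756×199.5 = 107.9474 per 1,000.
Ratio = 119.4535 ÷ 107.9474 = 1.10659.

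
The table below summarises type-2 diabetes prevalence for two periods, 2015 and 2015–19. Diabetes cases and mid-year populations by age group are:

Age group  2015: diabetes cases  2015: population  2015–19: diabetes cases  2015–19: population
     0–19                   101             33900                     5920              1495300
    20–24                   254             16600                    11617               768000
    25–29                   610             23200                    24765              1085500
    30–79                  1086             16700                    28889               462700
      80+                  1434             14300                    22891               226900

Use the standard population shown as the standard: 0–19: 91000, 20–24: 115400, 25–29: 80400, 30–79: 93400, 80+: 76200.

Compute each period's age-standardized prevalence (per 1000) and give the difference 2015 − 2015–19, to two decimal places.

0.89

Age-specific rates per 1000 for 2015: 2.979, 15.301, 26.293, 65.030, 100.280.
For 2015–19: 3.959, 15.126, 22.814, 62.436, 100.886.
Standard total = 456400; weights = 0.1994, 0.2528, 0.1762, 0.2046, 0.1670.
2015: 0.1994×2.979 + 0.2528×15.301 + 0.1762×26.293 + 0.2046×65.030 + 0.1670×100.280 = 39.1454 per 1000.
2015–19: 0.1994×3.959 + 0.2528×15.126 + 0.1762×22.814 + 0.2046×62.436 + 0.1670×100.886 = 38.2540 per 1000.
Difference = 39.1454 − 38.2540 = 0.8914.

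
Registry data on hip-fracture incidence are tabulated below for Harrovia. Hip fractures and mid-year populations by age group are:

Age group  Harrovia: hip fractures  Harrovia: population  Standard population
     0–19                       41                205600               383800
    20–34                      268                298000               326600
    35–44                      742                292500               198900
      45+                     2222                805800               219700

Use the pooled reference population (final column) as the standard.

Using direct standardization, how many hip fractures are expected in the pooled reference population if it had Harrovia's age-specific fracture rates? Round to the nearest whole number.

1481

Age-specific rates per 100000 for Harrovia: 19.94, 89.93, 253.68, 275.75.
Expected hip fractures = Σ (standard pop × age-specific rate ÷ 100000)
= 383800×19.94/100000 + 326600×89.93/100000 + 198900×253.68/100000 + 219700×275.75/100000
= 76.54 + 293.72 + 504.56 + 605.82 = 1480.64.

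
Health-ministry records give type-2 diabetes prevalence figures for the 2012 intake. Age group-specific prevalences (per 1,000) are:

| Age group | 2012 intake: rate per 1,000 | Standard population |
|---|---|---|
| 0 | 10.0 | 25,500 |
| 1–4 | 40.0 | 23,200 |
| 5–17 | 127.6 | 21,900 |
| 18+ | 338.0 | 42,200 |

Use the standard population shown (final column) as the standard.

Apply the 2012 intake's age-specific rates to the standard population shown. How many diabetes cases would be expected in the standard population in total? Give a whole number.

18241

Expected diabetes cases = Σ (standard pop × age-specific rate ÷ 1,000)
= 25,500×10.0/1,000 + 23,200×40.0/1,000 + 21,900×127.6/1,000 + 42,200×338.0/1,000
= 255.00 + 928.00 + 2794.44 + 14263.60 = 18241.04.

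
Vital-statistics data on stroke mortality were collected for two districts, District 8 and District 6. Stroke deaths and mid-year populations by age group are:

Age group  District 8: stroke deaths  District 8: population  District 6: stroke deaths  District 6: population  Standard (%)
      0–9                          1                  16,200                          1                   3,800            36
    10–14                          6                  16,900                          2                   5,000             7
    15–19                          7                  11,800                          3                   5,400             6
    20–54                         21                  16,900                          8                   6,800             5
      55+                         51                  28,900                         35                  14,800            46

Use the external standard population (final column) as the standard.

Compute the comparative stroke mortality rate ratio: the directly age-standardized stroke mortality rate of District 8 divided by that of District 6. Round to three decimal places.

Age-specific rates per 100,000 for District 8: 6.17, 35.50, 59.32, 124.26, 176.47.
For District 6: 26.32, 40.00, 55.56, 117.65, 236.49.
Standard weights: 0.36, 0.07, 0.06, 0.05, 0.46.
District 8: 0.3600×6.17 + 0.0700×35.50 + 0.0600×59.32 + 0.0500×124.26 + 0.4600×176.47 = 95.6562 per 100,000.
District 6: 0.3600×26.32 + 0.0700×40.00 + 0.0600×55.56 + 0.0500×117.65 + 0.4600×236.49 = 130.2732 per 100,000.
Ratio = 95.6562 ÷ 130.2732 = 0.73427.

0.734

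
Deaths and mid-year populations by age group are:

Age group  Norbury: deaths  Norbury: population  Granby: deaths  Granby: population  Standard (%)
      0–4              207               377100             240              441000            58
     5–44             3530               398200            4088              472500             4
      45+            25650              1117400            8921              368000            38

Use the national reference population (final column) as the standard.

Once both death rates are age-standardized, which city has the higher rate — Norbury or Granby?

Age-specific rates per 100000 for Norbury: 54.89, 886.49, 2295.51.
For Granby: 54.42, 865.19, 2424.18.
Standard weights: 0.58, 0.04, 0.38.
Norbury: 0.5800×54.89 + 0.0400×886.49 + 0.3800×2295.51 = 939.5901 per 100000.
Granby: 0.5800×54.42 + 0.0400×865.19 + 0.3800×2424.18 = 987.3623 per 100000.
The crude rates (1552.65 vs 1033.87) would put Norbury higher, but that reflects its age composition; once standardized to a common age structure, Granby has the higher underlying rate.

Granby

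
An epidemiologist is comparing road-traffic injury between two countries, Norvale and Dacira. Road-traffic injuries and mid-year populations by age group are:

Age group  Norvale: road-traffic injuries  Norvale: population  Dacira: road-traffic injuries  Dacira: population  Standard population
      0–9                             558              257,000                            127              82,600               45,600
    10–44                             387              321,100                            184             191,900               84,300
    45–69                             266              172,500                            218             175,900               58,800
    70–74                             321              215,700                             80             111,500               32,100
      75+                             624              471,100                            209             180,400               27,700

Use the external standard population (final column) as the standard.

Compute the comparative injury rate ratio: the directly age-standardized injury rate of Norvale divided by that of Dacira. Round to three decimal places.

1.347

Age-specific rates per 100,000 for Norvale: 217.12, 120.52, 154.20, 148.82, 132.46.
For Dacira: 153.75, 95.88, 123.93, 71.75, 115.85.
Standard total = 248,500; weights = 0.1835, 0.3392, 0.2366, 0.1292, 0.1115.
Norvale: 0.1835×217.12 + 0.3392×120.52 + 0.2366×154.20 + 0.1292×148.82 + 0.1115×132.46 = 151.2033 per 100,000.
Dacira: 0.1835×153.75 + 0.3392×95.88 + 0.2366×123.93 + 0.1292×71.75 + 0.1115×115.85 = 112.2483 per 100,000.
Ratio = 151.2033 ÷ 112.2483 = 1.34704.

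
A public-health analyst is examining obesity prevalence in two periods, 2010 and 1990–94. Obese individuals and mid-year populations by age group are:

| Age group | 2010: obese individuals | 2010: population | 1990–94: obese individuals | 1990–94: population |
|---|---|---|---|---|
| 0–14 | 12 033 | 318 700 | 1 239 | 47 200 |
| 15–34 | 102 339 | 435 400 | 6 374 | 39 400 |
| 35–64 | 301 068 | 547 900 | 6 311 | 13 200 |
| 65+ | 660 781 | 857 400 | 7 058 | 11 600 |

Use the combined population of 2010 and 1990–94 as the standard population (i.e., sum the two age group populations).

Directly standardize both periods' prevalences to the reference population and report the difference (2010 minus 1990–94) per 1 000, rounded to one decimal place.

Age-specific rates per 1 000 for 2010: 37.757, 235.046, 549.494, 770.680.
For 1990–94: 26.250, 161.777, 478.106, 608.448.
Combined standard total = 2 270 800; weights = 0.1611, 0.2091, 0.2471, 0.3827.
2010: 0.1611×37.757 + 0.2091×235.046 + 0.2471×549.494 + 0.3827×770.680 = 485.9332 per 1 000.
1990–94: 0.1611×26.250 + 0.2091×161.777 + 0.2471×478.106 + 0.3827×608.448 = 389.0362 per 1 000.
Difference = 485.9332 − 389.0362 = 96.8971.

96.9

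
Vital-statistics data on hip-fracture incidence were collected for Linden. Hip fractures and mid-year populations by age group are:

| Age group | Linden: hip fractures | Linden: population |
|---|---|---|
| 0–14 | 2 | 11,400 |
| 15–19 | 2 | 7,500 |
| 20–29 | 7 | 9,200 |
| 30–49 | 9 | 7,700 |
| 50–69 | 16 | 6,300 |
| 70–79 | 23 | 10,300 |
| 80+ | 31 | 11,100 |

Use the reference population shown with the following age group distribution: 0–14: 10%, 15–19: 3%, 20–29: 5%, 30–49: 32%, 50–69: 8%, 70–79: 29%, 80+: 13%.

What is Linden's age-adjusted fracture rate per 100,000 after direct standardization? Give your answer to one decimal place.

Age-specific rates per 100,000 for Linden: 17.54, 26.67, 76.09, 116.88, 253.97, 223.30, 279.28.
Standard weights: 0.10, 0.03, 0.05, 0.32, 0.08, 0.29, 0.13.
Standardized rate: 0.1000×17.54 + 0.0300×26.67 + 0.0500×76.09 + 0.3200×116.88 + 0.0800×253.97 + 0.2900×223.30 + 0.1300×279.28 = 165.1424 per 100,000.

165.1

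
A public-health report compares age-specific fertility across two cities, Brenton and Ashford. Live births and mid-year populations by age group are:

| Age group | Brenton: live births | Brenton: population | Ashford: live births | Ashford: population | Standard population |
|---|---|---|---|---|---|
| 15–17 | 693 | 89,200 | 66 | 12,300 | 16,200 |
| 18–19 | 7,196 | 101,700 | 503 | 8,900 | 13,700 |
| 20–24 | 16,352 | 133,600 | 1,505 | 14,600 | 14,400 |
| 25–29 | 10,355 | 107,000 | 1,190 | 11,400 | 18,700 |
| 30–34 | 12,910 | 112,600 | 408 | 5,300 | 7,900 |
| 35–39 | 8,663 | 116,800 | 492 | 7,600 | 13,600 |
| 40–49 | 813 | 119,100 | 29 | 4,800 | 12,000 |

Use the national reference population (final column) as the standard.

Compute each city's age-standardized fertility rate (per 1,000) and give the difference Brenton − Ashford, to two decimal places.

8.34

Age-specific rates per 1,000 for Brenton: 7.769, 70.757, 122.395, 96.776, 114.654, 74.170, 6.826.
For Ashford: 5.366, 56.517, 103.082, 104.386, 76.981, 64.737, 6.042.
Standard total = 96,500; weights = 0.1679, 0.1420, 0.1492, 0.1938, 0.0819, 0.1409, 0.1244.
Brenton: 0.1679×7.769 + 0.1420×70.757 + 0.1492×122.395 + 0.1938×96.776 + 0.0819×114.654 + 0.1409×74.170 + 0.1244×6.826 = 69.0550 per 1,000.
Ashford: 0.1679×5.366 + 0.1420×56.517 + 0.1492×103.082 + 0.1938×104.386 + 0.0819×76.981 + 0.1409×64.737 + 0.1244×6.042 = 60.7117 per 1,000.
Difference = 69.0550 − 60.7117 = 8.3433.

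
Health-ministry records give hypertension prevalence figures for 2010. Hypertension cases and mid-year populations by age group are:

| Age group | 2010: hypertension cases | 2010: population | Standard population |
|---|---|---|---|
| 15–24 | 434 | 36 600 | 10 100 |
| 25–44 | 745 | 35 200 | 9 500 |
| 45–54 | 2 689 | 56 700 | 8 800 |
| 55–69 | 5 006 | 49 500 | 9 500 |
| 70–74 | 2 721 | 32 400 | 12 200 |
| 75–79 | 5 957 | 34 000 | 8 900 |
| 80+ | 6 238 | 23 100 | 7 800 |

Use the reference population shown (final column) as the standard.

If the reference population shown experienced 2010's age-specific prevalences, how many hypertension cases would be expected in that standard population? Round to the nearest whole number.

Age-specific rates per 1 000 for 2010: 11.858, 21.165, 47.425, 101.131, 83.981, 175.206, 270.043.
Expected hypertension cases = Σ (standard pop × age-specific rate ÷ 1 000)
= 10 100×11.858/1 000 + 9 500×21.165/1 000 + 8 800×47.425/1 000 + 9 500×101.131/1 000 + 12 200×83.981/1 000 + 8 900×175.206/1 000 + 7 800×270.043/1 000
= 119.77 + 201.07 + 417.34 + 960.75 + 1024.57 + 1559.33 + 2106.34 = 6389.16.

6389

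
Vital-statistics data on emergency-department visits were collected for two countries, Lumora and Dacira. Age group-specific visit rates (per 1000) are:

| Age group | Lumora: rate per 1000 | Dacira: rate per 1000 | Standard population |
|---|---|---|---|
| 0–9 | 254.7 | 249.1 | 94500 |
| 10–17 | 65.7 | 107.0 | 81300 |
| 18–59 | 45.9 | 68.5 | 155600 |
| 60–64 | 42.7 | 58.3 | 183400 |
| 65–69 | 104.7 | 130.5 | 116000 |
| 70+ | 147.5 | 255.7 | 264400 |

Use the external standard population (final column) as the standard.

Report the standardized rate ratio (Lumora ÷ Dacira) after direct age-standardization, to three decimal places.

Standard total = 895200; weights = 0.1056, 0.0908, 0.1738, 0.2049, 0.1296, 0.2954.
Lumora: 0.1056×254.7 + 0.0908×65.7 + 0.1738×45.9 + 0.2049×42.7 + 0.1296×104.7 + 0.2954×147.5 = 106.7113 per 1000.
Dacira: 0.1056×249.1 + 0.0908×107.0 + 0.1738×68.5 + 0.2049×58.3 + 0.1296×130.5 + 0.2954×255.7 = 152.2955 per 1000.
Ratio = 106.7113 ÷ 152.2955 = 0.70069.

0.701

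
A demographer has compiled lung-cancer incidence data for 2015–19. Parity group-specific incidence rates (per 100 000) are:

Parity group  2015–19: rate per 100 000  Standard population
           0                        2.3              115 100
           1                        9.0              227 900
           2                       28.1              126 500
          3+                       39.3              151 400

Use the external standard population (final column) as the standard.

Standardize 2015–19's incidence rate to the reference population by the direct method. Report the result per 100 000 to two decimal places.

19.04

Standard total = 620 900; weights = 0.1854, 0.3670, 0.2037, 0.2438.
Standardized rate: 0.1854×2.3 + 0.3670×9.0 + 0.2037×28.1 + 0.2438×39.3 = 19.0377 per 100 000.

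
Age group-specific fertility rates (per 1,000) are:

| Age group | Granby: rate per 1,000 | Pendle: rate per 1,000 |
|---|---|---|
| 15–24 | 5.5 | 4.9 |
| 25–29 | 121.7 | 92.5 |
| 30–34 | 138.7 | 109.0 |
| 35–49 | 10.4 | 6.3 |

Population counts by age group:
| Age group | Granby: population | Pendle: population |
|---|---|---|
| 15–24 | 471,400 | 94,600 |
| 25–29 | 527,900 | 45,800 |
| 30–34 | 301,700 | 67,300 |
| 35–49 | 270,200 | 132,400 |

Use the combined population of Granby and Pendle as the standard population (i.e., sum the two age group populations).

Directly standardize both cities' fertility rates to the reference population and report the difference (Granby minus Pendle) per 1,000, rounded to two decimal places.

15.54

Combined standard total = 1,911,300; weights = 0.2961, 0.3002, 0.1931, 0.2106.
Granby: 0.2961×5.5 + 0.3002×121.7 + 0.1931×138.7 + 0.2106×10.4 = 67.1269 per 1,000.
Pendle: 0.2961×4.9 + 0.3002×92.5 + 0.1931×109.0 + 0.2106×6.3 = 51.5869 per 1,000.
Difference = 67.1269 − 51.5869 = 15.5400.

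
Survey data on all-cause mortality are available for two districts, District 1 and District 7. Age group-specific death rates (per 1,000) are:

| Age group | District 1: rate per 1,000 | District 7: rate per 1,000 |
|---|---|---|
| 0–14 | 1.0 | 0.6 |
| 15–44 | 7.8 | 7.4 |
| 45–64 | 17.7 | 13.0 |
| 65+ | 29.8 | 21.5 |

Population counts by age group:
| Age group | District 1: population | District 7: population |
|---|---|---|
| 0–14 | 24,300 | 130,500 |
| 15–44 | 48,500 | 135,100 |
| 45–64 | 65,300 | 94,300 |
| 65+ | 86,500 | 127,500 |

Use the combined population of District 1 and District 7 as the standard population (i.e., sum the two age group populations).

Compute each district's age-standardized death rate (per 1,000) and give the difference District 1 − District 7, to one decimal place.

Combined standard total = 712,000; weights = 0.2174, 0.2579, 0.2242, 0.3006.
District 1: 0.2174×1.0 + 0.2579×7.8 + 0.2242×17.7 + 0.3006×29.8 = 15.1531 per 1,000.
District 7: 0.2174×0.6 + 0.2579×7.4 + 0.2242×13.0 + 0.3006×21.5 = 11.4148 per 1,000.
Difference = 15.1531 − 11.4148 = 3.7383.

3.7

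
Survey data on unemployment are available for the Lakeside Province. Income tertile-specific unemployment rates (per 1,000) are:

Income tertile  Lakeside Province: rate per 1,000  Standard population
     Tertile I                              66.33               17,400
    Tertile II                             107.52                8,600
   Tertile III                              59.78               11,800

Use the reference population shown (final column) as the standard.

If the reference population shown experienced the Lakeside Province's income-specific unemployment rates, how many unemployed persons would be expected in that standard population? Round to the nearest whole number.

2784

Expected unemployed persons = Σ (standard pop × income-specific rate ÷ 1,000)
= 17,400×66.33/1,000 + 8,600×107.52/1,000 + 11,800×59.78/1,000
= 1154.14 + 924.67 + 705.40 = 2784.22.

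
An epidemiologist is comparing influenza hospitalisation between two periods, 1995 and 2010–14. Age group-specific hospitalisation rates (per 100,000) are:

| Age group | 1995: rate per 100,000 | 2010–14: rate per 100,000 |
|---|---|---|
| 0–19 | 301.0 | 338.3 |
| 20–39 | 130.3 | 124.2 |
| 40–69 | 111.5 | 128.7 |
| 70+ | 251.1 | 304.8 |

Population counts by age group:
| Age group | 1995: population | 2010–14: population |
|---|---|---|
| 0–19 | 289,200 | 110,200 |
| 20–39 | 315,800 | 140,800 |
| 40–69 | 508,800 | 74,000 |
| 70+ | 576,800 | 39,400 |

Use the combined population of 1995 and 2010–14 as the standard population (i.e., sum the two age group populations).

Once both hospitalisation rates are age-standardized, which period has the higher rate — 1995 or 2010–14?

2010–14

Combined standard total = 2,055,000; weights = 0.1944, 0.2222, 0.2836, 0.2999.
1995: 0.1944×301.0 + 0.2222×130.3 + 0.2836×111.5 + 0.2999×251.1 = 194.3671 per 100,000.
2010–14: 0.1944×338.3 + 0.2222×124.2 + 0.2836×128.7 + 0.2999×304.8 = 221.2413 per 100,000.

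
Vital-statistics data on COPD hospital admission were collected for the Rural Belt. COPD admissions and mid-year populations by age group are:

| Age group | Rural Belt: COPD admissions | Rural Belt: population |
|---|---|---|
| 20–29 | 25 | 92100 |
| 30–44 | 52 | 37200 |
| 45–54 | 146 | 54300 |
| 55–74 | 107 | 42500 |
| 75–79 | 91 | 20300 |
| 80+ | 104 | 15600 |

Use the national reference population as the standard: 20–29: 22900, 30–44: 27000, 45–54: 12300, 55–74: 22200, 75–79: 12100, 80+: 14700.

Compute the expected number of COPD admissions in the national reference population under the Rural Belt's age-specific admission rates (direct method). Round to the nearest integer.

285

Age-specific rates per 10000 for the Rural Belt: 2.71, 13.98, 26.89, 25.18, 44.83, 66.67.
Expected COPD admissions = Σ (standard pop × age-specific rate ÷ 10000)
= 22900×2.71/10000 + 27000×13.98/10000 + 12300×26.89/10000 + 22200×25.18/10000 + 12100×44.83/10000 + 14700×66.67/10000
= 6.22 + 37.74 + 33.07 + 55.89 + 54.24 + 98.00 = 285.16.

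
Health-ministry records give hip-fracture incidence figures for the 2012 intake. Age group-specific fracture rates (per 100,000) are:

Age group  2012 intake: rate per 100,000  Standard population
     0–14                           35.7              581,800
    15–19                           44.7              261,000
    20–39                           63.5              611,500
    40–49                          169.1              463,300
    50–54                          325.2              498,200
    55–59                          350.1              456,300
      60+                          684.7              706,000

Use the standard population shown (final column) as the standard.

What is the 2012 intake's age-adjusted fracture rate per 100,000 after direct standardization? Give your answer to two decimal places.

Standard total = 3,578,100; weights = 0.1626, 0.0729, 0.1709, 0.1295, 0.1392, 0.1275, 0.1973.
Standardized rate: 0.1626×35.7 + 0.0729×44.7 + 0.1709×63.5 + 0.1295×169.1 + 0.1392×325.2 + 0.1275×350.1 + 0.1973×684.7 = 266.8385 per 100,000.

266.84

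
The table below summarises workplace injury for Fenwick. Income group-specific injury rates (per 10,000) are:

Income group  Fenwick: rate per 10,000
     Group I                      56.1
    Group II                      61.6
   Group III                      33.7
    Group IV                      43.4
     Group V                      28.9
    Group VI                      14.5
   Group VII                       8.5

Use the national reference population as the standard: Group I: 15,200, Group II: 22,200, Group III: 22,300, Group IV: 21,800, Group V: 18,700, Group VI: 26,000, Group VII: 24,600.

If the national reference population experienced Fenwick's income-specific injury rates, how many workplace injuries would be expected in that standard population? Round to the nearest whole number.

Expected workplace injuries = Σ (standard pop × income-specific rate ÷ 10,000)
= 15,200×56.1/10,000 + 22,200×61.6/10,000 + 22,300×33.7/10,000 + 21,800×43.4/10,000 + 18,700×28.9/10,000 + 26,000×14.5/10,000 + 24,600×8.5/10,000
= 85.27 + 136.75 + 75.15 + 94.61 + 54.04 + 37.70 + 20.91 = 504.44.

504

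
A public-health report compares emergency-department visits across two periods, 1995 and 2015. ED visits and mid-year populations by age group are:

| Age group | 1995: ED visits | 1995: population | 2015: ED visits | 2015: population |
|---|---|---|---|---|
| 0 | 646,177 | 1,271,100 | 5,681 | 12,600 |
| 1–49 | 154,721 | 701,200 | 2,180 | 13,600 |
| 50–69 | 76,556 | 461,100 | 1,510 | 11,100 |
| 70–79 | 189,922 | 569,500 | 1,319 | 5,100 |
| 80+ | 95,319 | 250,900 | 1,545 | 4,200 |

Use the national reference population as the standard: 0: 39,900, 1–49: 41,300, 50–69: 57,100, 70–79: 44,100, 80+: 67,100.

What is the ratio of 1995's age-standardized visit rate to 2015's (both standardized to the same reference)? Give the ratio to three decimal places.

Age-specific rates per 1,000 for 1995: 508.360, 220.652, 166.029, 333.489, 379.908.
For 2015: 450.873, 160.294, 136.036, 258.627, 367.857.
Standard total = 249,500; weights = 0.1599, 0.1655, 0.2289, 0.1768, 0.2689.
1995: 0.1599×508.360 + 0.1655×220.652 + 0.2289×166.029 + 0.1768×333.489 + 0.2689×379.908 = 316.9358 per 1,000.
2015: 0.1599×450.873 + 0.1655×160.294 + 0.2289×136.036 + 0.1768×258.627 + 0.2689×367.857 = 274.4141 per 1,000.
Ratio = 316.9358 ÷ 274.4141 = 1.15495.

1.155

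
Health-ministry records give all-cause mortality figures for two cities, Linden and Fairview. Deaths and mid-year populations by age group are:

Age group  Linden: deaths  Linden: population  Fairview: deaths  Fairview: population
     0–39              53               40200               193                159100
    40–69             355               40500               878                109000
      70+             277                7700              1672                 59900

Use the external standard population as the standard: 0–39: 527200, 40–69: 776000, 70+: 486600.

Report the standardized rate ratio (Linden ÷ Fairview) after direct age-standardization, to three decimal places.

Age-specific rates per 100000 for Linden: 131.84, 876.54, 3597.40.
For Fairview: 121.31, 805.50, 2791.32.
Standard total = 1789800; weights = 0.2946, 0.4336, 0.2719.
Linden: 0.2946×131.84 + 0.4336×876.54 + 0.2719×3597.40 = 1396.9159 per 100000.
Fairview: 0.2946×121.31 + 0.4336×805.50 + 0.2719×2791.32 = 1143.8600 per 100000.
Ratio = 1396.9159 ÷ 1143.8600 = 1.22123.

1.221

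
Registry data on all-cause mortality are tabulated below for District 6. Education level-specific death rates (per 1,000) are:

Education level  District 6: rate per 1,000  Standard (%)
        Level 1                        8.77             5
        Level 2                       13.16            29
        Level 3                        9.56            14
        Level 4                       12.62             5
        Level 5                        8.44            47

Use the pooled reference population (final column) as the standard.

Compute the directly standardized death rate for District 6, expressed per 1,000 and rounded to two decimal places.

Standard weights: 0.05, 0.29, 0.14, 0.05, 0.47.
Standardized rate: 0.0500×8.77 + 0.2900×13.16 + 0.1400×9.56 + 0.0500×12.62 + 0.4700×8.44 = 10.1911 per 1,000.

10.19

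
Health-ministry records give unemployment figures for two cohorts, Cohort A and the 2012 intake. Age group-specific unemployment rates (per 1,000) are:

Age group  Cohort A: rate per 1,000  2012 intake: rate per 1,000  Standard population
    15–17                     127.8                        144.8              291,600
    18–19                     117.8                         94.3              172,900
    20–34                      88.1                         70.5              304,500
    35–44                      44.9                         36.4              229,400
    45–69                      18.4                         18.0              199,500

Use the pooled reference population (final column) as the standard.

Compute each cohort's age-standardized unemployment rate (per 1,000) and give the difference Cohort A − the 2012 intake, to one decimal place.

Standard total = 1,197,900; weights = 0.2434, 0.1443, 0.2542, 0.1915, 0.1665.
Cohort A: 0.2434×127.8 + 0.1443×117.8 + 0.2542×88.1 + 0.1915×44.9 + 0.1665×18.4 = 82.1700 per 1,000.
The 2012 intake: 0.2434×144.8 + 0.1443×94.3 + 0.2542×70.5 + 0.1915×36.4 + 0.1665×18.0 = 76.7481 per 1,000.
Difference = 82.1700 − 76.7481 = 5.4219.

5.4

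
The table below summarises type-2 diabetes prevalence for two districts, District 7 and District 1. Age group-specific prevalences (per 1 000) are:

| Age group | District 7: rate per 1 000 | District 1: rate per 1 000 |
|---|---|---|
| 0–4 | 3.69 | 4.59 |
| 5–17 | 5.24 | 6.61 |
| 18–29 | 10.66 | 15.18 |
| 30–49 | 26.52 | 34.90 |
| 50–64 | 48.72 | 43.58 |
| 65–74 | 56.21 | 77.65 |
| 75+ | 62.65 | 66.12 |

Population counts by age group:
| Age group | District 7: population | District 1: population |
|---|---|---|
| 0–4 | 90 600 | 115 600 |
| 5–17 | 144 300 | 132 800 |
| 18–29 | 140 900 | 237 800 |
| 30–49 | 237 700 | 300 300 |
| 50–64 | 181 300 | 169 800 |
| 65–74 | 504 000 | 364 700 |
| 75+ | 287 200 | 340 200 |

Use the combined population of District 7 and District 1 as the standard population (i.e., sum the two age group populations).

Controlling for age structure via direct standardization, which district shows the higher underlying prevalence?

Combined standard total = 3 247 200; weights = 0.0635, 0.0853, 0.1166, 0.1657, 0.1081, 0.2675, 0.1932.
District 7: 0.0635×3.69 + 0.0853×5.24 + 0.1166×10.66 + 0.1657×26.52 + 0.1081×48.72 + 0.2675×56.21 + 0.1932×62.65 = 38.7286 per 1 000.
District 1: 0.0635×4.59 + 0.0853×6.61 + 0.1166×15.18 + 0.1657×34.90 + 0.1081×43.58 + 0.2675×77.65 + 0.1932×66.12 = 46.6686 per 1 000.

District 1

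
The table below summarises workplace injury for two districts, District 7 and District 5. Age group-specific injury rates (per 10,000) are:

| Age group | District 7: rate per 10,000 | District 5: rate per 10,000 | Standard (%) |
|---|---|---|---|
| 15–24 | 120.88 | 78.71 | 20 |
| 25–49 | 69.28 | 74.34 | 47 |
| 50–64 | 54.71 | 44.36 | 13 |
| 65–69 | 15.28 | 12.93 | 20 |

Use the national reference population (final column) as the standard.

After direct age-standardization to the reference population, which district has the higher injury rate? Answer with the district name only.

District 7

Standard weights: 0.20, 0.47, 0.13, 0.20.
District 7: 0.2000×120.88 + 0.4700×69.28 + 0.1300×54.71 + 0.2000×15.28 = 66.9059 per 10,000.
District 5: 0.2000×78.71 + 0.4700×74.34 + 0.1300×44.36 + 0.2000×12.93 = 59.0346 per 10,000.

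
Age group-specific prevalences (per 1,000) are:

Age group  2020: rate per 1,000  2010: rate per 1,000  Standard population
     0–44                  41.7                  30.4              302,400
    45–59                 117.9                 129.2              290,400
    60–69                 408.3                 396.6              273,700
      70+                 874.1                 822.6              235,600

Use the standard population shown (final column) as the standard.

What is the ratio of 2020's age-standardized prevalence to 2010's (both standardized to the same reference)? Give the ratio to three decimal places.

Standard total = 1,102,100; weights = 0.2744, 0.2635, 0.2483, 0.2138.
2020: 0.2744×41.7 + 0.2635×117.9 + 0.2483×408.3 + 0.2138×874.1 = 330.7666 per 1,000.
2010: 0.2744×30.4 + 0.2635×129.2 + 0.2483×396.6 + 0.2138×822.6 = 316.7286 per 1,000.
Ratio = 330.7666 ÷ 316.7286 = 1.04432.

1.044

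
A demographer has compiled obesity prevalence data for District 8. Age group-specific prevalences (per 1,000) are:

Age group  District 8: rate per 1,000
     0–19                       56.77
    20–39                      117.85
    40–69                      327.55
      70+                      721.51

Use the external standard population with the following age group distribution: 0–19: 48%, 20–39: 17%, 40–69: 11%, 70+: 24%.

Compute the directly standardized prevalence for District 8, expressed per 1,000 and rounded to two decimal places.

256.48

Standard weights: 0.48, 0.17, 0.11, 0.24.
Standardized rate: 0.4800×56.77 + 0.1700×117.85 + 0.1100×327.55 + 0.2400×721.51 = 256.4770 per 1,000.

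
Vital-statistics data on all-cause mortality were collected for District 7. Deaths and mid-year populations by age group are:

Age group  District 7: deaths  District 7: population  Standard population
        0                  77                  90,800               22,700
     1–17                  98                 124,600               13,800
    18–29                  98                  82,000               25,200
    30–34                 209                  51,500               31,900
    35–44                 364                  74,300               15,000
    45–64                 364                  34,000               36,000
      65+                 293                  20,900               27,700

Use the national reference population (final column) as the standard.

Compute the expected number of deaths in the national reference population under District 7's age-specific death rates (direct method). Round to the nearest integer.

Age-specific rates per 100,000 for District 7: 84.80, 78.65, 119.51, 405.83, 489.91, 1070.59, 1401.91.
Expected deaths = Σ (standard pop × age-specific rate ÷ 100,000)
= 22,700×84.80/100,000 + 13,800×78.65/100,000 + 25,200×119.51/100,000 + 31,900×405.83/100,000 + 15,000×489.91/100,000 + 36,000×1070.59/100,000 + 27,700×1401.91/100,000
= 19.25 + 10.85 + 30.12 + 129.46 + 73.49 + 385.41 + 388.33 = 1036.91.

1037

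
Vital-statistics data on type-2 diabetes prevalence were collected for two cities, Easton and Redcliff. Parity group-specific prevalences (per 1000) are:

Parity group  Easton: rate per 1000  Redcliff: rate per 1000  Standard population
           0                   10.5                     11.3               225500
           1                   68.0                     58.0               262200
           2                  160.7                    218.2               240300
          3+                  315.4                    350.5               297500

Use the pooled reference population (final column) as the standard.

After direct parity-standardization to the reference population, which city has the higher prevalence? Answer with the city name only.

Standard total = 1025500; weights = 0.2199, 0.2557, 0.2343, 0.2901.
Easton: 0.2199×10.5 + 0.2557×68.0 + 0.2343×160.7 + 0.2901×315.4 = 148.8494 per 1000.
Redcliff: 0.2199×11.3 + 0.2557×58.0 + 0.2343×218.2 + 0.2901×350.5 = 170.1248 per 1000.

Redcliff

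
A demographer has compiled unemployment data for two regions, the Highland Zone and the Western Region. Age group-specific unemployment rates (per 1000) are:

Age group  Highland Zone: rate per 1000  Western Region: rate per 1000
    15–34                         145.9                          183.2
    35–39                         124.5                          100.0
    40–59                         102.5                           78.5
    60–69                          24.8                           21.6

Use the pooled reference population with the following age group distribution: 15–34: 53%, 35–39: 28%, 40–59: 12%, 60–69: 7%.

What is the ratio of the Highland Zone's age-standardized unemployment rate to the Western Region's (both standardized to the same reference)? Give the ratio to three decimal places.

0.928

Standard weights: 0.53, 0.28, 0.12, 0.07.
The Highland Zone: 0.5300×145.9 + 0.2800×124.5 + 0.1200×102.5 + 0.0700×24.8 = 126.2230 per 1000.
The Western Region: 0.5300×183.2 + 0.2800×100.0 + 0.1200×78.5 + 0.0700×21.6 = 136.0280 per 1000.
Ratio = 126.2230 ÷ 136.0280 = 0.92792.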